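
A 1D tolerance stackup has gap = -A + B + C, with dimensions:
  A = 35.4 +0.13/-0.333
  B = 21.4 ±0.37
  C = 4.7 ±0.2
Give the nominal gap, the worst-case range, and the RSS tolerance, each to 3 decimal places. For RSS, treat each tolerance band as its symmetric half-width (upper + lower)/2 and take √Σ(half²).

nominal=-9.300 wc=[-10.000,-8.397] rss=0.480

Stack each dimension's contribution:
  -A: nom -35.400 → Σnom=-35.400; wc +0.333/-0.130 → slack +0.333/-0.130; half-tol=0.232, Σhalf²=0.053592
  +B: nom +21.400 → Σnom=-14.000; wc +0.370/-0.370 → slack +0.703/-0.500; half-tol=0.370, Σhalf²=0.190492
  +C: nom +4.700 → Σnom=-9.300; wc +0.200/-0.200 → slack +0.903/-0.700; half-tol=0.200, Σhalf²=0.230492
Nominal = -9.300. Worst-case = [-9.300 - 0.700, -9.300 + 0.903] = [-10.000, -8.397]. RSS = √0.230492 = 0.480.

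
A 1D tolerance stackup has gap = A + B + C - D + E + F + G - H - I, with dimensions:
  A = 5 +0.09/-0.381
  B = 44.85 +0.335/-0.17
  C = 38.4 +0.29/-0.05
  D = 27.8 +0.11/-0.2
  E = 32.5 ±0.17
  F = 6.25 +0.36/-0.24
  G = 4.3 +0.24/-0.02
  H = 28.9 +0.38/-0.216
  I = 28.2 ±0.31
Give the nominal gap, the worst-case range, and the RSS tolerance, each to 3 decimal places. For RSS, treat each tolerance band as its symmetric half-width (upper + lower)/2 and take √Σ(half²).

Stack each dimension's contribution:
  +A: nom +5.000 → Σnom=5.000; wc +0.090/-0.381 → slack +0.090/-0.381; half-tol=0.235, Σhalf²=0.055460
  +B: nom +44.850 → Σnom=49.850; wc +0.335/-0.170 → slack +0.425/-0.551; half-tol=0.253, Σhalf²=0.119217
  +C: nom +38.400 → Σnom=88.250; wc +0.290/-0.050 → slack +0.715/-0.601; half-tol=0.170, Σhalf²=0.148116
  -D: nom -27.800 → Σnom=60.450; wc +0.200/-0.110 → slack +0.915/-0.711; half-tol=0.155, Σhalf²=0.172141
  +E: nom +32.500 → Σnom=92.950; wc +0.170/-0.170 → slack +1.085/-0.881; half-tol=0.170, Σhalf²=0.201041
  +F: nom +6.250 → Σnom=99.200; wc +0.360/-0.240 → slack +1.445/-1.121; half-tol=0.300, Σhalf²=0.291041
  +G: nom +4.300 → Σnom=103.500; wc +0.240/-0.020 → slack +1.685/-1.141; half-tol=0.130, Σhalf²=0.307941
  -H: nom -28.900 → Σnom=74.600; wc +0.216/-0.380 → slack +1.901/-1.521; half-tol=0.298, Σhalf²=0.396745
  -I: nom -28.200 → Σnom=46.400; wc +0.310/-0.310 → slack +2.211/-1.831; half-tol=0.310, Σhalf²=0.492845
Nominal = 46.400. Worst-case = [46.400 - 1.831, 46.400 + 2.211] = [44.569, 48.611]. RSS = √0.492845 = 0.702.

nominal=46.400 wc=[44.569,48.611] rss=0.702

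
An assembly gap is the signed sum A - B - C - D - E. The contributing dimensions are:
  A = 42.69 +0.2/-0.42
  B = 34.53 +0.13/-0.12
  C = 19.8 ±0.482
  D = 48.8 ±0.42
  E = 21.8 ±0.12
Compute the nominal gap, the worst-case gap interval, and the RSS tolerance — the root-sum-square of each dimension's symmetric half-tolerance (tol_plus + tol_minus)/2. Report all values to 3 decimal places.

Stack each dimension's contribution:
  +A: nom +42.690 → Σnom=42.690; wc +0.200/-0.420 → slack +0.200/-0.420; half-tol=0.310, Σhalf²=0.096100
  -B: nom -34.530 → Σnom=8.160; wc +0.120/-0.130 → slack +0.320/-0.550; half-tol=0.125, Σhalf²=0.111725
  -C: nom -19.800 → Σnom=-11.640; wc +0.482/-0.482 → slack +0.802/-1.032; half-tol=0.482, Σhalf²=0.344049
  -D: nom -48.800 → Σnom=-60.440; wc +0.420/-0.420 → slack +1.222/-1.452; half-tol=0.420, Σhalf²=0.520449
  -E: nom -21.800 → Σnom=-82.240; wc +0.120/-0.120 → slack +1.342/-1.572; half-tol=0.120, Σhalf²=0.534849
Nominal = -82.240. Worst-case = [-82.240 - 1.572, -82.240 + 1.342] = [-83.812, -80.898]. RSS = √0.534849 = 0.731.

nominal=-82.240 wc=[-83.812,-80.898] rss=0.731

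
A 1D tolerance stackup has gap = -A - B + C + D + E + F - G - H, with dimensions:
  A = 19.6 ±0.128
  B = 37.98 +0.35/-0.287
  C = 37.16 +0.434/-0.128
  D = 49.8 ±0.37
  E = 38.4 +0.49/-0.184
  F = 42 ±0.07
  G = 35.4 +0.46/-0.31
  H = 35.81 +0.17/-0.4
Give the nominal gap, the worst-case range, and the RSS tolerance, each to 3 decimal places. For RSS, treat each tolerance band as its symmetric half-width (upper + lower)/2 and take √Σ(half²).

Stack each dimension's contribution:
  -A: nom -19.600 → Σnom=-19.600; wc +0.128/-0.128 → slack +0.128/-0.128; half-tol=0.128, Σhalf²=0.016384
  -B: nom -37.980 → Σnom=-57.580; wc +0.287/-0.350 → slack +0.415/-0.478; half-tol=0.319, Σhalf²=0.117826
  +C: nom +37.160 → Σnom=-20.420; wc +0.434/-0.128 → slack +0.849/-0.606; half-tol=0.281, Σhalf²=0.196787
  +D: nom +49.800 → Σnom=29.380; wc +0.370/-0.370 → slack +1.219/-0.976; half-tol=0.370, Σhalf²=0.333687
  +E: nom +38.400 → Σnom=67.780; wc +0.490/-0.184 → slack +1.709/-1.160; half-tol=0.337, Σhalf²=0.447256
  +F: nom +42.000 → Σnom=109.780; wc +0.070/-0.070 → slack +1.779/-1.230; half-tol=0.070, Σhalf²=0.452156
  -G: nom -35.400 → Σnom=74.380; wc +0.310/-0.460 → slack +2.089/-1.690; half-tol=0.385, Σhalf²=0.600381
  -H: nom -35.810 → Σnom=38.570; wc +0.400/-0.170 → slack +2.489/-1.860; half-tol=0.285, Σhalf²=0.681606
Nominal = 38.570. Worst-case = [38.570 - 1.860, 38.570 + 2.489] = [36.710, 41.059]. RSS = √0.681606 = 0.826.

nominal=38.570 wc=[36.710,41.059] rss=0.826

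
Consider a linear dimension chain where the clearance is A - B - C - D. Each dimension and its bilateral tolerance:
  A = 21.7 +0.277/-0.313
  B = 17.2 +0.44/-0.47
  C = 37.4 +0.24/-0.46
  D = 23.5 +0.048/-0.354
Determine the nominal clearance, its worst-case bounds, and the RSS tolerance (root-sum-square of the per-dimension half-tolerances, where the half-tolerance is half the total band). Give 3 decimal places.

nominal=-56.400 wc=[-57.441,-54.839] rss=0.676

Stack each dimension's contribution:
  +A: nom +21.700 → Σnom=21.700; wc +0.277/-0.313 → slack +0.277/-0.313; half-tol=0.295, Σhalf²=0.087025
  -B: nom -17.200 → Σnom=4.500; wc +0.470/-0.440 → slack +0.747/-0.753; half-tol=0.455, Σhalf²=0.294050
  -C: nom -37.400 → Σnom=-32.900; wc +0.460/-0.240 → slack +1.207/-0.993; half-tol=0.350, Σhalf²=0.416550
  -D: nom -23.500 → Σnom=-56.400; wc +0.354/-0.048 → slack +1.561/-1.041; half-tol=0.201, Σhalf²=0.456951
Nominal = -56.400. Worst-case = [-56.400 - 1.041, -56.400 + 1.561] = [-57.441, -54.839]. RSS = √0.456951 = 0.676.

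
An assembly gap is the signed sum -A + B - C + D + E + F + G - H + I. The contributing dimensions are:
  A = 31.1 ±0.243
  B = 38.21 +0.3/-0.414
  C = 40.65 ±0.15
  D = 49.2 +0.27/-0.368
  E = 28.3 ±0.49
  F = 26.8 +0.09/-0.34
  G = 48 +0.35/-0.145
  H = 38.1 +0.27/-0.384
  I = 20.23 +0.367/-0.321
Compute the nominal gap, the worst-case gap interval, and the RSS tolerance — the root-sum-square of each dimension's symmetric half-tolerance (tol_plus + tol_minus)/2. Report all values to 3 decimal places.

nominal=100.890 wc=[98.149,103.534] rss=0.940

Stack each dimension's contribution:
  -A: nom -31.100 → Σnom=-31.100; wc +0.243/-0.243 → slack +0.243/-0.243; half-tol=0.243, Σhalf²=0.059049
  +B: nom +38.210 → Σnom=7.110; wc +0.300/-0.414 → slack +0.543/-0.657; half-tol=0.357, Σhalf²=0.186498
  -C: nom -40.650 → Σnom=-33.540; wc +0.150/-0.150 → slack +0.693/-0.807; half-tol=0.150, Σhalf²=0.208998
  +D: nom +49.200 → Σnom=15.660; wc +0.270/-0.368 → slack +0.963/-1.175; half-tol=0.319, Σhalf²=0.310759
  +E: nom +28.300 → Σnom=43.960; wc +0.490/-0.490 → slack +1.453/-1.665; half-tol=0.490, Σhalf²=0.550859
  +F: nom +26.800 → Σnom=70.760; wc +0.090/-0.340 → slack +1.543/-2.005; half-tol=0.215, Σhalf²=0.597084
  +G: nom +48.000 → Σnom=118.760; wc +0.350/-0.145 → slack +1.893/-2.150; half-tol=0.247, Σhalf²=0.658340
  -H: nom -38.100 → Σnom=80.660; wc +0.384/-0.270 → slack +2.277/-2.420; half-tol=0.327, Σhalf²=0.765269
  +I: nom +20.230 → Σnom=100.890; wc +0.367/-0.321 → slack +2.644/-2.741; half-tol=0.344, Σhalf²=0.883605
Nominal = 100.890. Worst-case = [100.890 - 2.741, 100.890 + 2.644] = [98.149, 103.534]. RSS = √0.883605 = 0.940.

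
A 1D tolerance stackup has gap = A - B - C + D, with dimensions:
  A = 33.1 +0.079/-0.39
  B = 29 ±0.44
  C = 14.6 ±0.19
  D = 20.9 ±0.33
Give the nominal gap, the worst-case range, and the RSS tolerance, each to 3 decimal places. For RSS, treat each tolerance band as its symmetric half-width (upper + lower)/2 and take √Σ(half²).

Stack each dimension's contribution:
  +A: nom +33.100 → Σnom=33.100; wc +0.079/-0.390 → slack +0.079/-0.390; half-tol=0.235, Σhalf²=0.054990
  -B: nom -29.000 → Σnom=4.100; wc +0.440/-0.440 → slack +0.519/-0.830; half-tol=0.440, Σhalf²=0.248590
  -C: nom -14.600 → Σnom=-10.500; wc +0.190/-0.190 → slack +0.709/-1.020; half-tol=0.190, Σhalf²=0.284690
  +D: nom +20.900 → Σnom=10.400; wc +0.330/-0.330 → slack +1.039/-1.350; half-tol=0.330, Σhalf²=0.393590
Nominal = 10.400. Worst-case = [10.400 - 1.350, 10.400 + 1.039] = [9.050, 11.439]. RSS = √0.393590 = 0.627.

nominal=10.400 wc=[9.050,11.439] rss=0.627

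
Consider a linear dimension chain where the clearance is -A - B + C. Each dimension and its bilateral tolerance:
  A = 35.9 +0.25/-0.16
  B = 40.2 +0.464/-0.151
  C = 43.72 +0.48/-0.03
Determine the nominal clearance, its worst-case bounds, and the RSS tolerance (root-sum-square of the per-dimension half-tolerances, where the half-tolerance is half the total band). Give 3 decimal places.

Stack each dimension's contribution:
  -A: nom -35.900 → Σnom=-35.900; wc +0.160/-0.250 → slack +0.160/-0.250; half-tol=0.205, Σhalf²=0.042025
  -B: nom -40.200 → Σnom=-76.100; wc +0.151/-0.464 → slack +0.311/-0.714; half-tol=0.307, Σhalf²=0.136581
  +C: nom +43.720 → Σnom=-32.380; wc +0.480/-0.030 → slack +0.791/-0.744; half-tol=0.255, Σhalf²=0.201606
Nominal = -32.380. Worst-case = [-32.380 - 0.744, -32.380 + 0.791] = [-33.124, -31.589]. RSS = √0.201606 = 0.449.

nominal=-32.380 wc=[-33.124,-31.589] rss=0.449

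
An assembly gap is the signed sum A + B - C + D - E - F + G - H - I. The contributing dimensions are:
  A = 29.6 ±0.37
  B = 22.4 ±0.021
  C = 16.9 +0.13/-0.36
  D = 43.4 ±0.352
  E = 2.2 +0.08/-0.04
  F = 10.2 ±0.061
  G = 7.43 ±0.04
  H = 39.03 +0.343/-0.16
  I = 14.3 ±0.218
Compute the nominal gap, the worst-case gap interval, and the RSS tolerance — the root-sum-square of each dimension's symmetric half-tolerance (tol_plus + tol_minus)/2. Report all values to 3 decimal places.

Stack each dimension's contribution:
  +A: nom +29.600 → Σnom=29.600; wc +0.370/-0.370 → slack +0.370/-0.370; half-tol=0.370, Σhalf²=0.136900
  +B: nom +22.400 → Σnom=52.000; wc +0.021/-0.021 → slack +0.391/-0.391; half-tol=0.021, Σhalf²=0.137341
  -C: nom -16.900 → Σnom=35.100; wc +0.360/-0.130 → slack +0.751/-0.521; half-tol=0.245, Σhalf²=0.197366
  +D: nom +43.400 → Σnom=78.500; wc +0.352/-0.352 → slack +1.103/-0.873; half-tol=0.352, Σhalf²=0.321270
  -E: nom -2.200 → Σnom=76.300; wc +0.040/-0.080 → slack +1.143/-0.953; half-tol=0.060, Σhalf²=0.324870
  -F: nom -10.200 → Σnom=66.100; wc +0.061/-0.061 → slack +1.204/-1.014; half-tol=0.061, Σhalf²=0.328591
  +G: nom +7.430 → Σnom=73.530; wc +0.040/-0.040 → slack +1.244/-1.054; half-tol=0.040, Σhalf²=0.330191
  -H: nom -39.030 → Σnom=34.500; wc +0.160/-0.343 → slack +1.404/-1.397; half-tol=0.252, Σhalf²=0.393443
  -I: nom -14.300 → Σnom=20.200; wc +0.218/-0.218 → slack +1.622/-1.615; half-tol=0.218, Σhalf²=0.440967
Nominal = 20.200. Worst-case = [20.200 - 1.615, 20.200 + 1.622] = [18.585, 21.822]. RSS = √0.440967 = 0.664.

nominal=20.200 wc=[18.585,21.822] rss=0.664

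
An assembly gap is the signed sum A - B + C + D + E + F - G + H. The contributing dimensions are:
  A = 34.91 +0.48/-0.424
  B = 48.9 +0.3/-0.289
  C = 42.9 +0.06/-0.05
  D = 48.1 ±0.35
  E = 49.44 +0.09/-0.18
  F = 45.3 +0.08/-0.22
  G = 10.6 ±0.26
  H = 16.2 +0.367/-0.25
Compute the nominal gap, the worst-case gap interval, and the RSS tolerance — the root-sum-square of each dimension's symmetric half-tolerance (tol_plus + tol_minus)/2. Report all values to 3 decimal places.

nominal=177.350 wc=[175.316,179.326] rss=0.787

Stack each dimension's contribution:
  +A: nom +34.910 → Σnom=34.910; wc +0.480/-0.424 → slack +0.480/-0.424; half-tol=0.452, Σhalf²=0.204304
  -B: nom -48.900 → Σnom=-13.990; wc +0.289/-0.300 → slack +0.769/-0.724; half-tol=0.294, Σhalf²=0.291034
  +C: nom +42.900 → Σnom=28.910; wc +0.060/-0.050 → slack +0.829/-0.774; half-tol=0.055, Σhalf²=0.294059
  +D: nom +48.100 → Σnom=77.010; wc +0.350/-0.350 → slack +1.179/-1.124; half-tol=0.350, Σhalf²=0.416559
  +E: nom +49.440 → Σnom=126.450; wc +0.090/-0.180 → slack +1.269/-1.304; half-tol=0.135, Σhalf²=0.434784
  +F: nom +45.300 → Σnom=171.750; wc +0.080/-0.220 → slack +1.349/-1.524; half-tol=0.150, Σhalf²=0.457284
  -G: nom -10.600 → Σnom=161.150; wc +0.260/-0.260 → slack +1.609/-1.784; half-tol=0.260, Σhalf²=0.524884
  +H: nom +16.200 → Σnom=177.350; wc +0.367/-0.250 → slack +1.976/-2.034; half-tol=0.308, Σhalf²=0.620056
Nominal = 177.350. Worst-case = [177.350 - 2.034, 177.350 + 1.976] = [175.316, 179.326]. RSS = √0.620056 = 0.787.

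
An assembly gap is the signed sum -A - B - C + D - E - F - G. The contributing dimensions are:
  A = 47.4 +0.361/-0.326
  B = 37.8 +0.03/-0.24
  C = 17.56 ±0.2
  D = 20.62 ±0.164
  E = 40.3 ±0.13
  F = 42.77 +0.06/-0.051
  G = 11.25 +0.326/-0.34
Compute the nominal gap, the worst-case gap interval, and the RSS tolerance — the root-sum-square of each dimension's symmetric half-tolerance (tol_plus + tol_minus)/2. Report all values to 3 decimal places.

nominal=-176.460 wc=[-177.731,-175.009] rss=0.578

Stack each dimension's contribution:
  -A: nom -47.400 → Σnom=-47.400; wc +0.326/-0.361 → slack +0.326/-0.361; half-tol=0.344, Σhalf²=0.117992
  -B: nom -37.800 → Σnom=-85.200; wc +0.240/-0.030 → slack +0.566/-0.391; half-tol=0.135, Σhalf²=0.136217
  -C: nom -17.560 → Σnom=-102.760; wc +0.200/-0.200 → slack +0.766/-0.591; half-tol=0.200, Σhalf²=0.176217
  +D: nom +20.620 → Σnom=-82.140; wc +0.164/-0.164 → slack +0.930/-0.755; half-tol=0.164, Σhalf²=0.203113
  -E: nom -40.300 → Σnom=-122.440; wc +0.130/-0.130 → slack +1.060/-0.885; half-tol=0.130, Σhalf²=0.220013
  -F: nom -42.770 → Σnom=-165.210; wc +0.051/-0.060 → slack +1.111/-0.945; half-tol=0.055, Σhalf²=0.223094
  -G: nom -11.250 → Σnom=-176.460; wc +0.340/-0.326 → slack +1.451/-1.271; half-tol=0.333, Σhalf²=0.333983
Nominal = -176.460. Worst-case = [-176.460 - 1.271, -176.460 + 1.451] = [-177.731, -175.009]. RSS = √0.333983 = 0.578.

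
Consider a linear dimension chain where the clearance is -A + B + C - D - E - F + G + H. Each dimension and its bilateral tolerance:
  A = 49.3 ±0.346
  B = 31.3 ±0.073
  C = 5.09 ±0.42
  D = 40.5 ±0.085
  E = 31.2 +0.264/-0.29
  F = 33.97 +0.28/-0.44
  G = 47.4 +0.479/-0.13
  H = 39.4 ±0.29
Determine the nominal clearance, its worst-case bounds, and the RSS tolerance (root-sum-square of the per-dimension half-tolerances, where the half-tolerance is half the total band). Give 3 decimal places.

nominal=-31.780 wc=[-33.668,-29.357] rss=0.832

Stack each dimension's contribution:
  -A: nom -49.300 → Σnom=-49.300; wc +0.346/-0.346 → slack +0.346/-0.346; half-tol=0.346, Σhalf²=0.119716
  +B: nom +31.300 → Σnom=-18.000; wc +0.073/-0.073 → slack +0.419/-0.419; half-tol=0.073, Σhalf²=0.125045
  +C: nom +5.090 → Σnom=-12.910; wc +0.420/-0.420 → slack +0.839/-0.839; half-tol=0.420, Σhalf²=0.301445
  -D: nom -40.500 → Σnom=-53.410; wc +0.085/-0.085 → slack +0.924/-0.924; half-tol=0.085, Σhalf²=0.308670
  -E: nom -31.200 → Σnom=-84.610; wc +0.290/-0.264 → slack +1.214/-1.188; half-tol=0.277, Σhalf²=0.385399
  -F: nom -33.970 → Σnom=-118.580; wc +0.440/-0.280 → slack +1.654/-1.468; half-tol=0.360, Σhalf²=0.514999
  +G: nom +47.400 → Σnom=-71.180; wc +0.479/-0.130 → slack +2.133/-1.598; half-tol=0.304, Σhalf²=0.607719
  +H: nom +39.400 → Σnom=-31.780; wc +0.290/-0.290 → slack +2.423/-1.888; half-tol=0.290, Σhalf²=0.691819
Nominal = -31.780. Worst-case = [-31.780 - 1.888, -31.780 + 2.423] = [-33.668, -29.357]. RSS = √0.691819 = 0.832.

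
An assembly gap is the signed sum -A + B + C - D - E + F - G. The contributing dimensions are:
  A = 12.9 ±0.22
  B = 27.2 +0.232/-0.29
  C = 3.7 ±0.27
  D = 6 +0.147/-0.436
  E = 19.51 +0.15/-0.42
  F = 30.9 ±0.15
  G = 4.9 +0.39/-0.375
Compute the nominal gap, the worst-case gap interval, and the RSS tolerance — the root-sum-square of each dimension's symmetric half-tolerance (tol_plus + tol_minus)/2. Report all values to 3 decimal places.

Stack each dimension's contribution:
  -A: nom -12.900 → Σnom=-12.900; wc +0.220/-0.220 → slack +0.220/-0.220; half-tol=0.220, Σhalf²=0.048400
  +B: nom +27.200 → Σnom=14.300; wc +0.232/-0.290 → slack +0.452/-0.510; half-tol=0.261, Σhalf²=0.116521
  +C: nom +3.700 → Σnom=18.000; wc +0.270/-0.270 → slack +0.722/-0.780; half-tol=0.270, Σhalf²=0.189421
  -D: nom -6.000 → Σnom=12.000; wc +0.436/-0.147 → slack +1.158/-0.927; half-tol=0.291, Σhalf²=0.274393
  -E: nom -19.510 → Σnom=-7.510; wc +0.420/-0.150 → slack +1.578/-1.077; half-tol=0.285, Σhalf²=0.355618
  +F: nom +30.900 → Σnom=23.390; wc +0.150/-0.150 → slack +1.728/-1.227; half-tol=0.150, Σhalf²=0.378118
  -G: nom -4.900 → Σnom=18.490; wc +0.375/-0.390 → slack +2.103/-1.617; half-tol=0.383, Σhalf²=0.524424
Nominal = 18.490. Worst-case = [18.490 - 1.617, 18.490 + 2.103] = [16.873, 20.593]. RSS = √0.524424 = 0.724.

nominal=18.490 wc=[16.873,20.593] rss=0.724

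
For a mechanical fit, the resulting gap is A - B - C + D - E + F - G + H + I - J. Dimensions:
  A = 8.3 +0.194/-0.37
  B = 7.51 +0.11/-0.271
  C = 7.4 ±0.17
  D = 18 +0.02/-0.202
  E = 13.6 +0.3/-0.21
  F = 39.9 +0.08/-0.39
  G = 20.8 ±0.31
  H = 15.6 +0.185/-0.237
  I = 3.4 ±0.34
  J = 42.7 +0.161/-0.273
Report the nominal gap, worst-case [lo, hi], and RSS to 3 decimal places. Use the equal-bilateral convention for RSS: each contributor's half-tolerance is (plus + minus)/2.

Stack each dimension's contribution:
  +A: nom +8.300 → Σnom=8.300; wc +0.194/-0.370 → slack +0.194/-0.370; half-tol=0.282, Σhalf²=0.079524
  -B: nom -7.510 → Σnom=0.790; wc +0.271/-0.110 → slack +0.465/-0.480; half-tol=0.191, Σhalf²=0.115814
  -C: nom -7.400 → Σnom=-6.610; wc +0.170/-0.170 → slack +0.635/-0.650; half-tol=0.170, Σhalf²=0.144714
  +D: nom +18.000 → Σnom=11.390; wc +0.020/-0.202 → slack +0.655/-0.852; half-tol=0.111, Σhalf²=0.157035
  -E: nom -13.600 → Σnom=-2.210; wc +0.210/-0.300 → slack +0.865/-1.152; half-tol=0.255, Σhalf²=0.222060
  +F: nom +39.900 → Σnom=37.690; wc +0.080/-0.390 → slack +0.945/-1.542; half-tol=0.235, Σhalf²=0.277285
  -G: nom -20.800 → Σnom=16.890; wc +0.310/-0.310 → slack +1.255/-1.852; half-tol=0.310, Σhalf²=0.373385
  +H: nom +15.600 → Σnom=32.490; wc +0.185/-0.237 → slack +1.440/-2.089; half-tol=0.211, Σhalf²=0.417906
  +I: nom +3.400 → Σnom=35.890; wc +0.340/-0.340 → slack +1.780/-2.429; half-tol=0.340, Σhalf²=0.533506
  -J: nom -42.700 → Σnom=-6.810; wc +0.273/-0.161 → slack +2.053/-2.590; half-tol=0.217, Σhalf²=0.580595
Nominal = -6.810. Worst-case = [-6.810 - 2.590, -6.810 + 2.053] = [-9.400, -4.757]. RSS = √0.580595 = 0.762.

nominal=-6.810 wc=[-9.400,-4.757] rss=0.762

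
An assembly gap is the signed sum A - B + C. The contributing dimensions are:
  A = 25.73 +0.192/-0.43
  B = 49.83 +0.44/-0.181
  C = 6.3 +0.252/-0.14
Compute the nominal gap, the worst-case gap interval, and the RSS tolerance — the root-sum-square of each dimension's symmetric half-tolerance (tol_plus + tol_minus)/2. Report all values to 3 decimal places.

nominal=-17.800 wc=[-18.810,-17.175] rss=0.481

Stack each dimension's contribution:
  +A: nom +25.730 → Σnom=25.730; wc +0.192/-0.430 → slack +0.192/-0.430; half-tol=0.311, Σhalf²=0.096721
  -B: nom -49.830 → Σnom=-24.100; wc +0.181/-0.440 → slack +0.373/-0.870; half-tol=0.310, Σhalf²=0.193131
  +C: nom +6.300 → Σnom=-17.800; wc +0.252/-0.140 → slack +0.625/-1.010; half-tol=0.196, Σhalf²=0.231547
Nominal = -17.800. Worst-case = [-17.800 - 1.010, -17.800 + 0.625] = [-18.810, -17.175]. RSS = √0.231547 = 0.481.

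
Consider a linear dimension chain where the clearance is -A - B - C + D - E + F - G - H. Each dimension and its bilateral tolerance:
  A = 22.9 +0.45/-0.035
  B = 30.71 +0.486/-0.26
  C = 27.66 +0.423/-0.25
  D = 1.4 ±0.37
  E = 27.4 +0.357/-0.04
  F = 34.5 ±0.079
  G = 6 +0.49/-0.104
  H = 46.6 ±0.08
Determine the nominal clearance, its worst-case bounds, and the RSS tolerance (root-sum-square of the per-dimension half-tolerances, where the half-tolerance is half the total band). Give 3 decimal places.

Stack each dimension's contribution:
  -A: nom -22.900 → Σnom=-22.900; wc +0.035/-0.450 → slack +0.035/-0.450; half-tol=0.242, Σhalf²=0.058806
  -B: nom -30.710 → Σnom=-53.610; wc +0.260/-0.486 → slack +0.295/-0.936; half-tol=0.373, Σhalf²=0.197935
  -C: nom -27.660 → Σnom=-81.270; wc +0.250/-0.423 → slack +0.545/-1.359; half-tol=0.337, Σhalf²=0.311168
  +D: nom +1.400 → Σnom=-79.870; wc +0.370/-0.370 → slack +0.915/-1.729; half-tol=0.370, Σhalf²=0.448068
  -E: nom -27.400 → Σnom=-107.270; wc +0.040/-0.357 → slack +0.955/-2.086; half-tol=0.198, Σhalf²=0.487470
  +F: nom +34.500 → Σnom=-72.770; wc +0.079/-0.079 → slack +1.034/-2.165; half-tol=0.079, Σhalf²=0.493711
  -G: nom -6.000 → Σnom=-78.770; wc +0.104/-0.490 → slack +1.138/-2.655; half-tol=0.297, Σhalf²=0.581920
  -H: nom -46.600 → Σnom=-125.370; wc +0.080/-0.080 → slack +1.218/-2.735; half-tol=0.080, Σhalf²=0.588320
Nominal = -125.370. Worst-case = [-125.370 - 2.735, -125.370 + 1.218] = [-128.105, -124.152]. RSS = √0.588320 = 0.767.

nominal=-125.370 wc=[-128.105,-124.152] rss=0.767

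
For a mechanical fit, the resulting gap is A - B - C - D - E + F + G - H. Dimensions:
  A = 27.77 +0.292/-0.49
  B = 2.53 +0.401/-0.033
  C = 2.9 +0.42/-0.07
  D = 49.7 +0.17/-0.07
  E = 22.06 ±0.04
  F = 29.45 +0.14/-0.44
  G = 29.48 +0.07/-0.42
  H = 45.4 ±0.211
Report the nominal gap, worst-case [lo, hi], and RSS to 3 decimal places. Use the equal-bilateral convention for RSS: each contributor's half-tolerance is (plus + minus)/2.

nominal=-35.890 wc=[-38.482,-34.964] rss=0.682

Stack each dimension's contribution:
  +A: nom +27.770 → Σnom=27.770; wc +0.292/-0.490 → slack +0.292/-0.490; half-tol=0.391, Σhalf²=0.152881
  -B: nom -2.530 → Σnom=25.240; wc +0.033/-0.401 → slack +0.325/-0.891; half-tol=0.217, Σhalf²=0.199970
  -C: nom -2.900 → Σnom=22.340; wc +0.070/-0.420 → slack +0.395/-1.311; half-tol=0.245, Σhalf²=0.259995
  -D: nom -49.700 → Σnom=-27.360; wc +0.070/-0.170 → slack +0.465/-1.481; half-tol=0.120, Σhalf²=0.274395
  -E: nom -22.060 → Σnom=-49.420; wc +0.040/-0.040 → slack +0.505/-1.521; half-tol=0.040, Σhalf²=0.275995
  +F: nom +29.450 → Σnom=-19.970; wc +0.140/-0.440 → slack +0.645/-1.961; half-tol=0.290, Σhalf²=0.360095
  +G: nom +29.480 → Σnom=9.510; wc +0.070/-0.420 → slack +0.715/-2.381; half-tol=0.245, Σhalf²=0.420120
  -H: nom -45.400 → Σnom=-35.890; wc +0.211/-0.211 → slack +0.926/-2.592; half-tol=0.211, Σhalf²=0.464641
Nominal = -35.890. Worst-case = [-35.890 - 2.592, -35.890 + 0.926] = [-38.482, -34.964]. RSS = √0.464641 = 0.682.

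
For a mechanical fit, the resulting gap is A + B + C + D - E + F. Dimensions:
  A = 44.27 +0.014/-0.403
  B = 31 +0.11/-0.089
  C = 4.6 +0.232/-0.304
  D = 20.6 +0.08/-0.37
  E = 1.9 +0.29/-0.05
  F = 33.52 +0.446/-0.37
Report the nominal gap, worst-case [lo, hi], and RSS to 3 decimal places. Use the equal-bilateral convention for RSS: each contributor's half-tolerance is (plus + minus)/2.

nominal=132.090 wc=[130.264,133.022] rss=0.609

Stack each dimension's contribution:
  +A: nom +44.270 → Σnom=44.270; wc +0.014/-0.403 → slack +0.014/-0.403; half-tol=0.209, Σhalf²=0.043472
  +B: nom +31.000 → Σnom=75.270; wc +0.110/-0.089 → slack +0.124/-0.492; half-tol=0.100, Σhalf²=0.053373
  +C: nom +4.600 → Σnom=79.870; wc +0.232/-0.304 → slack +0.356/-0.796; half-tol=0.268, Σhalf²=0.125197
  +D: nom +20.600 → Σnom=100.470; wc +0.080/-0.370 → slack +0.436/-1.166; half-tol=0.225, Σhalf²=0.175822
  -E: nom -1.900 → Σnom=98.570; wc +0.050/-0.290 → slack +0.486/-1.456; half-tol=0.170, Σhalf²=0.204722
  +F: nom +33.520 → Σnom=132.090; wc +0.446/-0.370 → slack +0.932/-1.826; half-tol=0.408, Σhalf²=0.371186
Nominal = 132.090. Worst-case = [132.090 - 1.826, 132.090 + 0.932] = [130.264, 133.022]. RSS = √0.371186 = 0.609.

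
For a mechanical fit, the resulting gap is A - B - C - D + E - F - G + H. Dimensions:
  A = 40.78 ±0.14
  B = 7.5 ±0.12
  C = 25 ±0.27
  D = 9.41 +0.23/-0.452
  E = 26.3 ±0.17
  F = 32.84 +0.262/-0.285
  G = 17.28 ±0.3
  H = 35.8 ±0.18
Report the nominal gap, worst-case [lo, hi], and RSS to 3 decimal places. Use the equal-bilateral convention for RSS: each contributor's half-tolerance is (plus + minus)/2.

Stack each dimension's contribution:
  +A: nom +40.780 → Σnom=40.780; wc +0.140/-0.140 → slack +0.140/-0.140; half-tol=0.140, Σhalf²=0.019600
  -B: nom -7.500 → Σnom=33.280; wc +0.120/-0.120 → slack +0.260/-0.260; half-tol=0.120, Σhalf²=0.034000
  -C: nom -25.000 → Σnom=8.280; wc +0.270/-0.270 → slack +0.530/-0.530; half-tol=0.270, Σhalf²=0.106900
  -D: nom -9.410 → Σnom=-1.130; wc +0.452/-0.230 → slack +0.982/-0.760; half-tol=0.341, Σhalf²=0.223181
  +E: nom +26.300 → Σnom=25.170; wc +0.170/-0.170 → slack +1.152/-0.930; half-tol=0.170, Σhalf²=0.252081
  -F: nom -32.840 → Σnom=-7.670; wc +0.285/-0.262 → slack +1.437/-1.192; half-tol=0.273, Σhalf²=0.326883
  -G: nom -17.280 → Σnom=-24.950; wc +0.300/-0.300 → slack +1.737/-1.492; half-tol=0.300, Σhalf²=0.416883
  +H: nom +35.800 → Σnom=10.850; wc +0.180/-0.180 → slack +1.917/-1.672; half-tol=0.180, Σhalf²=0.449283
Nominal = 10.850. Worst-case = [10.850 - 1.672, 10.850 + 1.917] = [9.178, 12.767]. RSS = √0.449283 = 0.670.

nominal=10.850 wc=[9.178,12.767] rss=0.670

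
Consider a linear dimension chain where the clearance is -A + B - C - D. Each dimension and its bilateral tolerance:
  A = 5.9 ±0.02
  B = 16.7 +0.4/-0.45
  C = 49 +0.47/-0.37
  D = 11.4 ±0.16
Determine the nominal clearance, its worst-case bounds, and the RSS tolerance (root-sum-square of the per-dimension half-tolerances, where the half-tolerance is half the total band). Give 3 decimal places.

nominal=-49.600 wc=[-50.700,-48.650] rss=0.619

Stack each dimension's contribution:
  -A: nom -5.900 → Σnom=-5.900; wc +0.020/-0.020 → slack +0.020/-0.020; half-tol=0.020, Σhalf²=0.000400
  +B: nom +16.700 → Σnom=10.800; wc +0.400/-0.450 → slack +0.420/-0.470; half-tol=0.425, Σhalf²=0.181025
  -C: nom -49.000 → Σnom=-38.200; wc +0.370/-0.470 → slack +0.790/-0.940; half-tol=0.420, Σhalf²=0.357425
  -D: nom -11.400 → Σnom=-49.600; wc +0.160/-0.160 → slack +0.950/-1.100; half-tol=0.160, Σhalf²=0.383025
Nominal = -49.600. Worst-case = [-49.600 - 1.100, -49.600 + 0.950] = [-50.700, -48.650]. RSS = √0.383025 = 0.619.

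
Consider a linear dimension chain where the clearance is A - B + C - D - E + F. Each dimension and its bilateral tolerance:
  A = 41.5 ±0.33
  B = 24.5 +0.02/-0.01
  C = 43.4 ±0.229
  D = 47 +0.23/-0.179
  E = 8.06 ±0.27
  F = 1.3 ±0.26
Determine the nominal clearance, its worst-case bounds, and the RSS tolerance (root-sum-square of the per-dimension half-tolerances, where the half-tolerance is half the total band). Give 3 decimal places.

Stack each dimension's contribution:
  +A: nom +41.500 → Σnom=41.500; wc +0.330/-0.330 → slack +0.330/-0.330; half-tol=0.330, Σhalf²=0.108900
  -B: nom -24.500 → Σnom=17.000; wc +0.010/-0.020 → slack +0.340/-0.350; half-tol=0.015, Σhalf²=0.109125
  +C: nom +43.400 → Σnom=60.400; wc +0.229/-0.229 → slack +0.569/-0.579; half-tol=0.229, Σhalf²=0.161566
  -D: nom -47.000 → Σnom=13.400; wc +0.179/-0.230 → slack +0.748/-0.809; half-tol=0.205, Σhalf²=0.203386
  -E: nom -8.060 → Σnom=5.340; wc +0.270/-0.270 → slack +1.018/-1.079; half-tol=0.270, Σhalf²=0.276286
  +F: nom +1.300 → Σnom=6.640; wc +0.260/-0.260 → slack +1.278/-1.339; half-tol=0.260, Σhalf²=0.343886
Nominal = 6.640. Worst-case = [6.640 - 1.339, 6.640 + 1.278] = [5.301, 7.918]. RSS = √0.343886 = 0.586.

nominal=6.640 wc=[5.301,7.918] rss=0.586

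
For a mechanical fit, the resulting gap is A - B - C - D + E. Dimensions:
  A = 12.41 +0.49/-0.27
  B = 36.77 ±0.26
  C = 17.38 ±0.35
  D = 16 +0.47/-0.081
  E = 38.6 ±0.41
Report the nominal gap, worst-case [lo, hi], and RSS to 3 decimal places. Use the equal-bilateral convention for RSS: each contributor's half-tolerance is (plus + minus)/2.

nominal=-19.140 wc=[-20.900,-17.549] rss=0.761

Stack each dimension's contribution:
  +A: nom +12.410 → Σnom=12.410; wc +0.490/-0.270 → slack +0.490/-0.270; half-tol=0.380, Σhalf²=0.144400
  -B: nom -36.770 → Σnom=-24.360; wc +0.260/-0.260 → slack +0.750/-0.530; half-tol=0.260, Σhalf²=0.212000
  -C: nom -17.380 → Σnom=-41.740; wc +0.350/-0.350 → slack +1.100/-0.880; half-tol=0.350, Σhalf²=0.334500
  -D: nom -16.000 → Σnom=-57.740; wc +0.081/-0.470 → slack +1.181/-1.350; half-tol=0.275, Σhalf²=0.410400
  +E: nom +38.600 → Σnom=-19.140; wc +0.410/-0.410 → slack +1.591/-1.760; half-tol=0.410, Σhalf²=0.578500
Nominal = -19.140. Worst-case = [-19.140 - 1.760, -19.140 + 1.591] = [-20.900, -17.549]. RSS = √0.578500 = 0.761.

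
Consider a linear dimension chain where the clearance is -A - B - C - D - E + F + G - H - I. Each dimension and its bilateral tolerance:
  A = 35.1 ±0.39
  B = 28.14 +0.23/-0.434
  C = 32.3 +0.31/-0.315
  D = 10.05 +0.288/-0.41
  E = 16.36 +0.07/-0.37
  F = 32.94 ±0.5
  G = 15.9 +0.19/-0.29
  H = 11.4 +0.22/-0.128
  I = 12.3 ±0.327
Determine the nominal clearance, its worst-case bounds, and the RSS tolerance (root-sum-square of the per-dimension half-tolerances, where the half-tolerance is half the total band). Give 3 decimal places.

nominal=-96.810 wc=[-99.435,-93.746] rss=0.987

Stack each dimension's contribution:
  -A: nom -35.100 → Σnom=-35.100; wc +0.390/-0.390 → slack +0.390/-0.390; half-tol=0.390, Σhalf²=0.152100
  -B: nom -28.140 → Σnom=-63.240; wc +0.434/-0.230 → slack +0.824/-0.620; half-tol=0.332, Σhalf²=0.262324
  -C: nom -32.300 → Σnom=-95.540; wc +0.315/-0.310 → slack +1.139/-0.930; half-tol=0.312, Σhalf²=0.359980
  -D: nom -10.050 → Σnom=-105.590; wc +0.410/-0.288 → slack +1.549/-1.218; half-tol=0.349, Σhalf²=0.481781
  -E: nom -16.360 → Σnom=-121.950; wc +0.370/-0.070 → slack +1.919/-1.288; half-tol=0.220, Σhalf²=0.530181
  +F: nom +32.940 → Σnom=-89.010; wc +0.500/-0.500 → slack +2.419/-1.788; half-tol=0.500, Σhalf²=0.780181
  +G: nom +15.900 → Σnom=-73.110; wc +0.190/-0.290 → slack +2.609/-2.078; half-tol=0.240, Σhalf²=0.837781
  -H: nom -11.400 → Σnom=-84.510; wc +0.128/-0.220 → slack +2.737/-2.298; half-tol=0.174, Σhalf²=0.868057
  -I: nom -12.300 → Σnom=-96.810; wc +0.327/-0.327 → slack +3.064/-2.625; half-tol=0.327, Σhalf²=0.974986
Nominal = -96.810. Worst-case = [-96.810 - 2.625, -96.810 + 3.064] = [-99.435, -93.746]. RSS = √0.974986 = 0.987.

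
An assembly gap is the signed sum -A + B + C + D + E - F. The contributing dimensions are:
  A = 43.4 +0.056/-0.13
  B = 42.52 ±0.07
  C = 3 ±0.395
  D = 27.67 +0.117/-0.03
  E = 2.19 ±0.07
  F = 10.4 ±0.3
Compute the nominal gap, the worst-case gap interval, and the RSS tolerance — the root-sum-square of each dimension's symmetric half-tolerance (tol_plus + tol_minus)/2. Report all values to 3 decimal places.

nominal=21.580 wc=[20.659,22.662] rss=0.519

Stack each dimension's contribution:
  -A: nom -43.400 → Σnom=-43.400; wc +0.130/-0.056 → slack +0.130/-0.056; half-tol=0.093, Σhalf²=0.008649
  +B: nom +42.520 → Σnom=-0.880; wc +0.070/-0.070 → slack +0.200/-0.126; half-tol=0.070, Σhalf²=0.013549
  +C: nom +3.000 → Σnom=2.120; wc +0.395/-0.395 → slack +0.595/-0.521; half-tol=0.395, Σhalf²=0.169574
  +D: nom +27.670 → Σnom=29.790; wc +0.117/-0.030 → slack +0.712/-0.551; half-tol=0.074, Σhalf²=0.174976
  +E: nom +2.190 → Σnom=31.980; wc +0.070/-0.070 → slack +0.782/-0.621; half-tol=0.070, Σhalf²=0.179876
  -F: nom -10.400 → Σnom=21.580; wc +0.300/-0.300 → slack +1.082/-0.921; half-tol=0.300, Σhalf²=0.269876
Nominal = 21.580. Worst-case = [21.580 - 0.921, 21.580 + 1.082] = [20.659, 22.662]. RSS = √0.269876 = 0.519.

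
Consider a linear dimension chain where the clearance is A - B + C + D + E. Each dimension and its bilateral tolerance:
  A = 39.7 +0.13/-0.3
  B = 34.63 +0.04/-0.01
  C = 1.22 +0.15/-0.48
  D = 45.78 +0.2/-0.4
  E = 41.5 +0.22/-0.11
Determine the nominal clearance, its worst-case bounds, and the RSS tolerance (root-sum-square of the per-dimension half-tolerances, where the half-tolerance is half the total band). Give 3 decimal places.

nominal=93.570 wc=[92.240,94.280] rss=0.513

Stack each dimension's contribution:
  +A: nom +39.700 → Σnom=39.700; wc +0.130/-0.300 → slack +0.130/-0.300; half-tol=0.215, Σhalf²=0.046225
  -B: nom -34.630 → Σnom=5.070; wc +0.010/-0.040 → slack +0.140/-0.340; half-tol=0.025, Σhalf²=0.046850
  +C: nom +1.220 → Σnom=6.290; wc +0.150/-0.480 → slack +0.290/-0.820; half-tol=0.315, Σhalf²=0.146075
  +D: nom +45.780 → Σnom=52.070; wc +0.200/-0.400 → slack +0.490/-1.220; half-tol=0.300, Σhalf²=0.236075
  +E: nom +41.500 → Σnom=93.570; wc +0.220/-0.110 → slack +0.710/-1.330; half-tol=0.165, Σhalf²=0.263300
Nominal = 93.570. Worst-case = [93.570 - 1.330, 93.570 + 0.710] = [92.240, 94.280]. RSS = √0.263300 = 0.513.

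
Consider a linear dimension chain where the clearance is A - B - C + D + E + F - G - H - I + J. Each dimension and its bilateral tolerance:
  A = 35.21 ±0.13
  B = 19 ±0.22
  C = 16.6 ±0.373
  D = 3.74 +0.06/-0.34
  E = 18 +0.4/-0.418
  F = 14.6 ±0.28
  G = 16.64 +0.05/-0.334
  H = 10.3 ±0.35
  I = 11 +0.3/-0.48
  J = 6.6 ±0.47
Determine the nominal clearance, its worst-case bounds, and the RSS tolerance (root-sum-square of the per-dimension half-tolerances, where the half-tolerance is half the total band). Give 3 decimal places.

nominal=4.610 wc=[1.679,7.707] rss=1.011

Stack each dimension's contribution:
  +A: nom +35.210 → Σnom=35.210; wc +0.130/-0.130 → slack +0.130/-0.130; half-tol=0.130, Σhalf²=0.016900
  -B: nom -19.000 → Σnom=16.210; wc +0.220/-0.220 → slack +0.350/-0.350; half-tol=0.220, Σhalf²=0.065300
  -C: nom -16.600 → Σnom=-0.390; wc +0.373/-0.373 → slack +0.723/-0.723; half-tol=0.373, Σhalf²=0.204429
  +D: nom +3.740 → Σnom=3.350; wc +0.060/-0.340 → slack +0.783/-1.063; half-tol=0.200, Σhalf²=0.244429
  +E: nom +18.000 → Σnom=21.350; wc +0.400/-0.418 → slack +1.183/-1.481; half-tol=0.409, Σhalf²=0.411710
  +F: nom +14.600 → Σnom=35.950; wc +0.280/-0.280 → slack +1.463/-1.761; half-tol=0.280, Σhalf²=0.490110
  -G: nom -16.640 → Σnom=19.310; wc +0.334/-0.050 → slack +1.797/-1.811; half-tol=0.192, Σhalf²=0.526974
  -H: nom -10.300 → Σnom=9.010; wc +0.350/-0.350 → slack +2.147/-2.161; half-tol=0.350, Σhalf²=0.649474
  -I: nom -11.000 → Σnom=-1.990; wc +0.480/-0.300 → slack +2.627/-2.461; half-tol=0.390, Σhalf²=0.801574
  +J: nom +6.600 → Σnom=4.610; wc +0.470/-0.470 → slack +3.097/-2.931; half-tol=0.470, Σhalf²=1.022474
Nominal = 4.610. Worst-case = [4.610 - 2.931, 4.610 + 3.097] = [1.679, 7.707]. RSS = √1.022474 = 1.011.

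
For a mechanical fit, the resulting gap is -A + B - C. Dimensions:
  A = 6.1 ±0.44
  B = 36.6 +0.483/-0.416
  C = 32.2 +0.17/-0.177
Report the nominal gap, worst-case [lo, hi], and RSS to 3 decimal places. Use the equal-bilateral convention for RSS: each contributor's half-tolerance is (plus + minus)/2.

Stack each dimension's contribution:
  -A: nom -6.100 → Σnom=-6.100; wc +0.440/-0.440 → slack +0.440/-0.440; half-tol=0.440, Σhalf²=0.193600
  +B: nom +36.600 → Σnom=30.500; wc +0.483/-0.416 → slack +0.923/-0.856; half-tol=0.450, Σhalf²=0.395650
  -C: nom -32.200 → Σnom=-1.700; wc +0.177/-0.170 → slack +1.100/-1.026; half-tol=0.173, Σhalf²=0.425752
Nominal = -1.700. Worst-case = [-1.700 - 1.026, -1.700 + 1.100] = [-2.726, -0.600]. RSS = √0.425752 = 0.652.

nominal=-1.700 wc=[-2.726,-0.600] rss=0.652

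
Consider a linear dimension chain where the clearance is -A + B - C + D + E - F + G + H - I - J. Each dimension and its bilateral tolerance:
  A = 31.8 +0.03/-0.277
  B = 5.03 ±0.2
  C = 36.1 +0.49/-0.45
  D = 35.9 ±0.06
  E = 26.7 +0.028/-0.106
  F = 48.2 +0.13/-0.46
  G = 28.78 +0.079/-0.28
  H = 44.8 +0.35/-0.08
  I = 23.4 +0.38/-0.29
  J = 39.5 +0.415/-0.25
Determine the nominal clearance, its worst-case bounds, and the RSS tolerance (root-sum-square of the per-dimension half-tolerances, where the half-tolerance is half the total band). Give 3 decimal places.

Stack each dimension's contribution:
  -A: nom -31.800 → Σnom=-31.800; wc +0.277/-0.030 → slack +0.277/-0.030; half-tol=0.154, Σhalf²=0.023562
  +B: nom +5.030 → Σnom=-26.770; wc +0.200/-0.200 → slack +0.477/-0.230; half-tol=0.200, Σhalf²=0.063562
  -C: nom -36.100 → Σnom=-62.870; wc +0.450/-0.490 → slack +0.927/-0.720; half-tol=0.470, Σhalf²=0.284462
  +D: nom +35.900 → Σnom=-26.970; wc +0.060/-0.060 → slack +0.987/-0.780; half-tol=0.060, Σhalf²=0.288062
  +E: nom +26.700 → Σnom=-0.270; wc +0.028/-0.106 → slack +1.015/-0.886; half-tol=0.067, Σhalf²=0.292551
  -F: nom -48.200 → Σnom=-48.470; wc +0.460/-0.130 → slack +1.475/-1.016; half-tol=0.295, Σhalf²=0.379576
  +G: nom +28.780 → Σnom=-19.690; wc +0.079/-0.280 → slack +1.554/-1.296; half-tol=0.180, Σhalf²=0.411797
  +H: nom +44.800 → Σnom=25.110; wc +0.350/-0.080 → slack +1.904/-1.376; half-tol=0.215, Σhalf²=0.458022
  -I: nom -23.400 → Σnom=1.710; wc +0.290/-0.380 → slack +2.194/-1.756; half-tol=0.335, Σhalf²=0.570247
  -J: nom -39.500 → Σnom=-37.790; wc +0.250/-0.415 → slack +2.444/-2.171; half-tol=0.333, Σhalf²=0.680803
Nominal = -37.790. Worst-case = [-37.790 - 2.171, -37.790 + 2.444] = [-39.961, -35.346]. RSS = √0.680803 = 0.825.

nominal=-37.790 wc=[-39.961,-35.346] rss=0.825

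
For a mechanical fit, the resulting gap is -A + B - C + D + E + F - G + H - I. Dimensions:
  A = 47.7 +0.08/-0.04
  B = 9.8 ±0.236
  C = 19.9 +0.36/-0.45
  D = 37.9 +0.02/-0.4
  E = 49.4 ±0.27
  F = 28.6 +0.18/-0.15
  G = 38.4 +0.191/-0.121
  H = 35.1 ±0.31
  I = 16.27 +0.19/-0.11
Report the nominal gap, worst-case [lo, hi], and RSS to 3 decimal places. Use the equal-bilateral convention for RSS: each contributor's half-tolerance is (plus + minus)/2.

Stack each dimension's contribution:
  -A: nom -47.700 → Σnom=-47.700; wc +0.040/-0.080 → slack +0.040/-0.080; half-tol=0.060, Σhalf²=0.003600
  +B: nom +9.800 → Σnom=-37.900; wc +0.236/-0.236 → slack +0.276/-0.316; half-tol=0.236, Σhalf²=0.059296
  -C: nom -19.900 → Σnom=-57.800; wc +0.450/-0.360 → slack +0.726/-0.676; half-tol=0.405, Σhalf²=0.223321
  +D: nom +37.900 → Σnom=-19.900; wc +0.020/-0.400 → slack +0.746/-1.076; half-tol=0.210, Σhalf²=0.267421
  +E: nom +49.400 → Σnom=29.500; wc +0.270/-0.270 → slack +1.016/-1.346; half-tol=0.270, Σhalf²=0.340321
  +F: nom +28.600 → Σnom=58.100; wc +0.180/-0.150 → slack +1.196/-1.496; half-tol=0.165, Σhalf²=0.367546
  -G: nom -38.400 → Σnom=19.700; wc +0.121/-0.191 → slack +1.317/-1.687; half-tol=0.156, Σhalf²=0.391882
  +H: nom +35.100 → Σnom=54.800; wc +0.310/-0.310 → slack +1.627/-1.997; half-tol=0.310, Σhalf²=0.487982
  -I: nom -16.270 → Σnom=38.530; wc +0.110/-0.190 → slack +1.737/-2.187; half-tol=0.150, Σhalf²=0.510482
Nominal = 38.530. Worst-case = [38.530 - 2.187, 38.530 + 1.737] = [36.343, 40.267]. RSS = √0.510482 = 0.714.

nominal=38.530 wc=[36.343,40.267] rss=0.714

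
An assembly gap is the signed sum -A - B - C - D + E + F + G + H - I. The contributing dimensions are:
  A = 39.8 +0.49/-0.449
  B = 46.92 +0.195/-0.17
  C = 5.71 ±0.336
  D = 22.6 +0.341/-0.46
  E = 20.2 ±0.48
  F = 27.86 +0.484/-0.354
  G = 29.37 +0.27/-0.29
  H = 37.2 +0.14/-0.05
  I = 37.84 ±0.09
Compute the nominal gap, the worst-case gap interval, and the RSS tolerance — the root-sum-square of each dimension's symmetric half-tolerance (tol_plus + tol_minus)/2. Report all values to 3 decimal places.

Stack each dimension's contribution:
  -A: nom -39.800 → Σnom=-39.800; wc +0.449/-0.490 → slack +0.449/-0.490; half-tol=0.470, Σhalf²=0.220430
  -B: nom -46.920 → Σnom=-86.720; wc +0.170/-0.195 → slack +0.619/-0.685; half-tol=0.182, Σhalf²=0.253737
  -C: nom -5.710 → Σnom=-92.430; wc +0.336/-0.336 → slack +0.955/-1.021; half-tol=0.336, Σhalf²=0.366633
  -D: nom -22.600 → Σnom=-115.030; wc +0.460/-0.341 → slack +1.415/-1.362; half-tol=0.401, Σhalf²=0.527033
  +E: nom +20.200 → Σnom=-94.830; wc +0.480/-0.480 → slack +1.895/-1.842; half-tol=0.480, Σhalf²=0.757433
  +F: nom +27.860 → Σnom=-66.970; wc +0.484/-0.354 → slack +2.379/-2.196; half-tol=0.419, Σhalf²=0.932994
  +G: nom +29.370 → Σnom=-37.600; wc +0.270/-0.290 → slack +2.649/-2.486; half-tol=0.280, Σhalf²=1.011394
  +H: nom +37.200 → Σnom=-0.400; wc +0.140/-0.050 → slack +2.789/-2.536; half-tol=0.095, Σhalf²=1.020419
  -I: nom -37.840 → Σnom=-38.240; wc +0.090/-0.090 → slack +2.879/-2.626; half-tol=0.090, Σhalf²=1.028519
Nominal = -38.240. Worst-case = [-38.240 - 2.626, -38.240 + 2.879] = [-40.866, -35.361]. RSS = √1.028519 = 1.014.

nominal=-38.240 wc=[-40.866,-35.361] rss=1.014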